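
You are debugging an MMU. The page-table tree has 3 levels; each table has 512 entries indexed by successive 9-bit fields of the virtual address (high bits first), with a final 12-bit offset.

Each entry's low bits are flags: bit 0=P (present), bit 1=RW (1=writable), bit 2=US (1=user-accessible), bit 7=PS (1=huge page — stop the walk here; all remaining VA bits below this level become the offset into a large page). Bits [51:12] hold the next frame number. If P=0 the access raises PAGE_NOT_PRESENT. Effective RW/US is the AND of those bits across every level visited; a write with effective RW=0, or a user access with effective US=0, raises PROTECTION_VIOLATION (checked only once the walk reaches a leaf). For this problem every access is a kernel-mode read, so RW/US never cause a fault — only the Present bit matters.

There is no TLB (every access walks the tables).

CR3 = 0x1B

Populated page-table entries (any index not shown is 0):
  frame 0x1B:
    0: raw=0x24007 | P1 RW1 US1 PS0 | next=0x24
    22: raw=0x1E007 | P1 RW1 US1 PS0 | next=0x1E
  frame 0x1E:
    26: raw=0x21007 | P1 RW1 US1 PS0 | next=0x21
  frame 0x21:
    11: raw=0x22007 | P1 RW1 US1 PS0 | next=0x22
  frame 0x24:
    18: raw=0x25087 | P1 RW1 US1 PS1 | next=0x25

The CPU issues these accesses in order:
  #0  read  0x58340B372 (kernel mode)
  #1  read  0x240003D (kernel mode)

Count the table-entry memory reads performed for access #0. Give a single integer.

Per-access translation:
#0 VA=0x58340B372 (r,kernel):
  [0] read 0x1B idx=22: raw=0x1E007 flags P=1 W=1 U=1 S=0
  [1] read 0x1E idx=26: raw=0x21007 flags P=1 W=1 U=1 S=0
  [2] read 0x21 idx=11: raw=0x22007 flags P=1 W=1 U=1 S=0
  ✓ 0x22372  — 3 lookups
#1 VA=0x240003D (r,kernel):
  [0] read 0x1B idx=0: raw=0x24007 flags P=1 W=1 U=1 S=0
  [1] read 0x24 idx=18: raw=0x25087 flags P=1 W=1 U=1 S=1
  ✓ 0x2503D (huge @L1)  — 2 lookups

Entries read for #0: 3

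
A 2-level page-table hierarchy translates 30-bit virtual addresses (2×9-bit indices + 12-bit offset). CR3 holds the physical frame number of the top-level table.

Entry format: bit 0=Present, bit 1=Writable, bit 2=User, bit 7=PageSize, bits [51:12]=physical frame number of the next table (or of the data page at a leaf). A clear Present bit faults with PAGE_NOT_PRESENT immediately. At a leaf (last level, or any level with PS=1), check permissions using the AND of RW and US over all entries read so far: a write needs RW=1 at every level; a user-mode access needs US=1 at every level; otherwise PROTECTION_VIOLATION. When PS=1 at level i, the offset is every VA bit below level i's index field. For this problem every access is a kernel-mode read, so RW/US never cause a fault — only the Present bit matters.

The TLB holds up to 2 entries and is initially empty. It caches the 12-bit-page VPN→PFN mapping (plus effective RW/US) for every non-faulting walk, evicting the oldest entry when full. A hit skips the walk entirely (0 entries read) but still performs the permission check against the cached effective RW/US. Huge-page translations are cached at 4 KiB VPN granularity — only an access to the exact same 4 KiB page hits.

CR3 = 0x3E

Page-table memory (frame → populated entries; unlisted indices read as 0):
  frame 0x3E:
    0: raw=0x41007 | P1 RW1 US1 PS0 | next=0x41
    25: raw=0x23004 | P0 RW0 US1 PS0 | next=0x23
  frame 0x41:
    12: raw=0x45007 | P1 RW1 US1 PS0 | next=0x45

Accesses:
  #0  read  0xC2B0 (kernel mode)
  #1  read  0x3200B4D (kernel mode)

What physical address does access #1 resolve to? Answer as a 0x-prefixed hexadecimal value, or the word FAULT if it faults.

Walk each access:
#0 VA=0xC2B0 (r,kernel):
  [0] read 0x3E idx=0: raw=0x41007 flags P=1 W=1 U=1 S=0
  [1] read 0x41 idx=12: raw=0x45007 flags P=1 W=1 U=1 S=0
  ⇒ phys 0x452B0  [2 reads]
#1 VA=0x3200B4D (r,kernel):
  [0] read 0x3E idx=25: raw=0x23004 flags P=0 W=0 U=1 S=0
  ⇒ fault: PAGE_NOT_PRESENT  — 1 lookups

Access #1 PA: FAULT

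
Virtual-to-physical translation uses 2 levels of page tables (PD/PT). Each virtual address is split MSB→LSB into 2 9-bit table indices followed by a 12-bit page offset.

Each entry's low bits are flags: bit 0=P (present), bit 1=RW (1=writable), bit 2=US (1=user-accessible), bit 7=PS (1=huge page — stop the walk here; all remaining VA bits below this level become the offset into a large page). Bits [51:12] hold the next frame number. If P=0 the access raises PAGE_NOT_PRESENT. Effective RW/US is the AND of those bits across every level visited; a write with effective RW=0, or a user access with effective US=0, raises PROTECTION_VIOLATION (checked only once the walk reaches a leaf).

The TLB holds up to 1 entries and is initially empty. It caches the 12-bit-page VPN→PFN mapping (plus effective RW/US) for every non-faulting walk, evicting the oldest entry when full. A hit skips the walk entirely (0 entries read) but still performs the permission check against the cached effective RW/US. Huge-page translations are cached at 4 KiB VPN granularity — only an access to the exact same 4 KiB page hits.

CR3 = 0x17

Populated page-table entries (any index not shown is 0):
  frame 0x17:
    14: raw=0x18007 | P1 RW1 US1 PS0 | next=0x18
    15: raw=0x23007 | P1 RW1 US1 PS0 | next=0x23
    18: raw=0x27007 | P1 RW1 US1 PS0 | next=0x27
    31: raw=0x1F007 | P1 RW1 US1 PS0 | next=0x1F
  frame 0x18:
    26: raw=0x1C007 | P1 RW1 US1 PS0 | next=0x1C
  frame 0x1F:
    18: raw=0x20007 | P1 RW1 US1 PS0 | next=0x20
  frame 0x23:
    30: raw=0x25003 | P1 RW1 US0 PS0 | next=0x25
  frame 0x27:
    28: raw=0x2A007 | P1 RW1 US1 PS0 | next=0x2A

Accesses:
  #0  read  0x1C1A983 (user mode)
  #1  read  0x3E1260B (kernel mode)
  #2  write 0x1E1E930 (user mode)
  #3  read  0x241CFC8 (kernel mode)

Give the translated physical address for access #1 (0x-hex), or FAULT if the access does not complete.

Per-access translation:
#0 VA=0x1C1A983 (r,user):
  lvl0: tbl 0x17, slot 14 ⇒ 0x18007 (P1/RW1/US1/PS0)
  lvl1: tbl 0x18, slot 26 ⇒ 0x1C007 (P1/RW1/US1/PS0)
  ✓ 0x1C983  — 2 lookups
#1 VA=0x3E1260B (r,kernel):
  lvl0: tbl 0x17, slot 31 ⇒ 0x1F007 (P1/RW1/US1/PS0)
  lvl1: tbl 0x1F, slot 18 ⇒ 0x20007 (P1/RW1/US1/PS0)
  ✓ 0x2060B  — 2 lookups
#2 VA=0x1E1E930 (w,user):
  lvl0: tbl 0x17, slot 15 ⇒ 0x23007 (P1/RW1/US1/PS0)
  lvl1: tbl 0x23, slot 30 ⇒ 0x25003 (P1/RW1/US0/PS0)
  → PROTECTION_VIOLATION  (2 entries read)
#3 VA=0x241CFC8 (r,kernel):
  lvl0: tbl 0x17, slot 18 ⇒ 0x27007 (P1/RW1/US1/PS0)
  lvl1: tbl 0x27, slot 28 ⇒ 0x2A007 (P1/RW1/US1/PS0)
  ✓ 0x2AFC8  — 2 lookups

Access #1 PA: 0x2060B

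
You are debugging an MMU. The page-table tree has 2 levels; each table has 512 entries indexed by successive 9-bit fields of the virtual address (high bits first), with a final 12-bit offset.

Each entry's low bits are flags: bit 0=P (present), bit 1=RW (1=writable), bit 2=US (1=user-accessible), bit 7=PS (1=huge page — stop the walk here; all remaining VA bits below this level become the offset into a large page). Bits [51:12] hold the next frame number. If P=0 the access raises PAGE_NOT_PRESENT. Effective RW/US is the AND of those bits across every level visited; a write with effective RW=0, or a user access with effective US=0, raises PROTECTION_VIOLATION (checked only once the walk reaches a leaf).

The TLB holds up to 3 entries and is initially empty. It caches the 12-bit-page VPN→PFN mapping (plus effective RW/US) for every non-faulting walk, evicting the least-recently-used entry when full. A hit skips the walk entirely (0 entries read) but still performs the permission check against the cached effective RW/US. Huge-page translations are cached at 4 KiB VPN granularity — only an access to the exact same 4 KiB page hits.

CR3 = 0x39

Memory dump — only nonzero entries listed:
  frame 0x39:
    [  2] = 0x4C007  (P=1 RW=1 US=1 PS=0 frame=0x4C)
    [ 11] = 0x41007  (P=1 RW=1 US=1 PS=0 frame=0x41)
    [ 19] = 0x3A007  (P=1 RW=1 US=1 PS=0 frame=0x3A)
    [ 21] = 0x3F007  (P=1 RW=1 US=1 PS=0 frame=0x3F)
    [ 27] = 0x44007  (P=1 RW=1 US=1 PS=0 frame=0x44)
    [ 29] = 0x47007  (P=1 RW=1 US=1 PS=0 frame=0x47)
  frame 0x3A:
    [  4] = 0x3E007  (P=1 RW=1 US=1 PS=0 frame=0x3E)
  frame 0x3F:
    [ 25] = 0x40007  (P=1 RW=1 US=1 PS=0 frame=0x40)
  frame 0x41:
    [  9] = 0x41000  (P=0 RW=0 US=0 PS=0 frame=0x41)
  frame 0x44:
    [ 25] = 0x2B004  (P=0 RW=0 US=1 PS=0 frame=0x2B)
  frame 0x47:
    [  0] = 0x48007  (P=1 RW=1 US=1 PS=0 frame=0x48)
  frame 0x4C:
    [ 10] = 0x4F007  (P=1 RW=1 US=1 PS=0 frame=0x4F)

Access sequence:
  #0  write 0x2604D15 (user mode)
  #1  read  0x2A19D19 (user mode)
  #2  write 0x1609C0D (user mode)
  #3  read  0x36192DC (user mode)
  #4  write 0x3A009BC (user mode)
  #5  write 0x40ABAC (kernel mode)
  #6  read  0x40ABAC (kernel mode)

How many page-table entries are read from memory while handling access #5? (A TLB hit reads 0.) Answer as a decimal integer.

Walk each access:
#0 VA=0x2604D15 (w,user):
  [0] read 0x39 idx=19: raw=0x3A007 flags P=1 W=1 U=1 S=0
  [1] read 0x3A idx=4: raw=0x3E007 flags P=1 W=1 U=1 S=0
  → PA=0x3ED15  (2 entries read)
#1 VA=0x2A19D19 (r,user):
  [0] read 0x39 idx=21: raw=0x3F007 flags P=1 W=1 U=1 S=0
  [1] read 0x3F idx=25: raw=0x40007 flags P=1 W=1 U=1 S=0
  → PA=0x40D19  (2 entries read)
#2 VA=0x1609C0D (w,user):
  [0] read 0x39 idx=11: raw=0x41007 flags P=1 W=1 U=1 S=0
  [1] read 0x41 idx=9: raw=0x41000 flags P=0 W=0 U=0 S=0
  ⇒ fault: PAGE_NOT_PRESENT  — 2 lookups
#3 VA=0x36192DC (r,user):
  [0] read 0x39 idx=27: raw=0x44007 flags P=1 W=1 U=1 S=0
  [1] read 0x44 idx=25: raw=0x2B004 flags P=0 W=0 U=1 S=0
  ⇒ fault: PAGE_NOT_PRESENT  — 2 lookups
#4 VA=0x3A009BC (w,user):
  [0] read 0x39 idx=29: raw=0x47007 flags P=1 W=1 U=1 S=0
  [1] read 0x47 idx=0: raw=0x48007 flags P=1 W=1 U=1 S=0
  → PA=0x489BC  (2 entries read)
#5 VA=0x40ABAC (w,kernel):
  [0] read 0x39 idx=2: raw=0x4C007 flags P=1 W=1 U=1 S=0
  [1] read 0x4C idx=10: raw=0x4F007 flags P=1 W=1 U=1 S=0
  → PA=0x4FBAC  (2 entries read)
#6 VA=0x40ABAC (r,kernel):
  TLB hit vpn=0x40A → PA=0x4FBAC

Entries read for #5: 2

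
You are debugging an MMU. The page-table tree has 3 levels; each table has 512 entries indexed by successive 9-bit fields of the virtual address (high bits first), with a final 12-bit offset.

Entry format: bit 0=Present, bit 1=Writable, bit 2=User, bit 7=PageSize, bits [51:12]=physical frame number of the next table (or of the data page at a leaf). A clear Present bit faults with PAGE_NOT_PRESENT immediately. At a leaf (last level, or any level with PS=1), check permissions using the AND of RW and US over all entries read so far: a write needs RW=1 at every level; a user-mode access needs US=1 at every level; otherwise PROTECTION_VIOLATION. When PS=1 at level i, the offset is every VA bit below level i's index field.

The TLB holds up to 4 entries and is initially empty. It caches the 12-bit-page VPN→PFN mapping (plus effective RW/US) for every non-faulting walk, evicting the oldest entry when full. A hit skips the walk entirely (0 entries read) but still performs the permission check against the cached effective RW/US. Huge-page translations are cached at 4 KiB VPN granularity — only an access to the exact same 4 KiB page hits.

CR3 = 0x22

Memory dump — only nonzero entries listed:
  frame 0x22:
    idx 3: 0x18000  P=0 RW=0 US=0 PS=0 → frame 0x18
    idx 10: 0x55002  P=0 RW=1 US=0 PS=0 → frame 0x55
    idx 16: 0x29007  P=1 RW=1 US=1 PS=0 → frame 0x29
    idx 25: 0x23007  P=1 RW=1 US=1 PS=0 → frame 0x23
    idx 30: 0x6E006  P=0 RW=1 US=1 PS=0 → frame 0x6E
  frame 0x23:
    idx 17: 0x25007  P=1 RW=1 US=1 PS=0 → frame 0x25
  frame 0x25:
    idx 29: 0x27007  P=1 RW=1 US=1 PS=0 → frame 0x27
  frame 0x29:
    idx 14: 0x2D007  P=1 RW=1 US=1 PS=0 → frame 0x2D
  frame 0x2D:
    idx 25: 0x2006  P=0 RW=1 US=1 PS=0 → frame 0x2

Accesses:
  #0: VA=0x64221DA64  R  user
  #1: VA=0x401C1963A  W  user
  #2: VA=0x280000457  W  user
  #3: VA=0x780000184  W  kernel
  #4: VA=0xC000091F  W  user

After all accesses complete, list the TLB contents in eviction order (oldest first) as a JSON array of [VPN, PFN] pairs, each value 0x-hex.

Per-access translation:
#0 VA=0x64221DA64 (r,user):
  L0 @0x22[25] → 0x23007  P=1,RW=1,US=1,PS=0
  L1 @0x23[17] → 0x25007  P=1,RW=1,US=1,PS=0
  L2 @0x25[29] → 0x27007  P=1,RW=1,US=1,PS=0
  ⇒ phys 0x27A64  [3 reads]
#1 VA=0x401C1963A (w,user):
  L0 @0x22[16] → 0x29007  P=1,RW=1,US=1,PS=0
  L1 @0x29[14] → 0x2D007  P=1,RW=1,US=1,PS=0
  L2 @0x2D[25] → 0x2006  P=0,RW=1,US=1,PS=0
  ⇒ fault: PAGE_NOT_PRESENT  — 3 lookups
#2 VA=0x280000457 (w,user):
  L0 @0x22[10] → 0x55002  P=0,RW=1,US=0,PS=0
  ⇒ fault: PAGE_NOT_PRESENT  — 1 lookups
#3 VA=0x780000184 (w,kernel):
  L0 @0x22[30] → 0x6E006  P=0,RW=1,US=1,PS=0
  ⇒ fault: PAGE_NOT_PRESENT  — 1 lookups
#4 VA=0xC000091F (w,user):
  L0 @0x22[3] → 0x18000  P=0,RW=0,US=0,PS=0
  ⇒ fault: PAGE_NOT_PRESENT  — 1 lookups

TLB: [["0x64221D", "0x27"]]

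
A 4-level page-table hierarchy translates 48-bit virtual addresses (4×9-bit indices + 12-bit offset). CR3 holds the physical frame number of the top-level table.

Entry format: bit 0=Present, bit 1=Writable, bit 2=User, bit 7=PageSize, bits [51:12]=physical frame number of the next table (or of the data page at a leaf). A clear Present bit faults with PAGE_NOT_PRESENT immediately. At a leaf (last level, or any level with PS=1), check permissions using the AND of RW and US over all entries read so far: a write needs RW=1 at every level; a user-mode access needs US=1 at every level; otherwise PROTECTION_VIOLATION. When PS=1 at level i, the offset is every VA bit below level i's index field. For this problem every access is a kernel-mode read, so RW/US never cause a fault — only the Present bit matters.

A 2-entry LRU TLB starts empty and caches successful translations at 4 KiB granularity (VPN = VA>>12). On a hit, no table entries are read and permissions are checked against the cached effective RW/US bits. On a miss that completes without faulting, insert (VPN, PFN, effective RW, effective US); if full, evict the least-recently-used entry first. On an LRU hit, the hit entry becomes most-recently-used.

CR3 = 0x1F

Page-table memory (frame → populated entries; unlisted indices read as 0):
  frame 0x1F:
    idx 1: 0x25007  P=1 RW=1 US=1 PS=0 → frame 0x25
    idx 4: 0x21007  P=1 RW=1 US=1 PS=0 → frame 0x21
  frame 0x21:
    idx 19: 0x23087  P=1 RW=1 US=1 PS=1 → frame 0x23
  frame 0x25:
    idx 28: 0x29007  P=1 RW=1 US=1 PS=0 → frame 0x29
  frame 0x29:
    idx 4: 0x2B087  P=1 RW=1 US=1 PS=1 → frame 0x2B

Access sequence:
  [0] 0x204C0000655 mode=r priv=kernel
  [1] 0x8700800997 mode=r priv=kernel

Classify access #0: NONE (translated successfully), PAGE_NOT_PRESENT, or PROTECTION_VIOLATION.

Trace:
#0 VA=0x204C0000655 (r,kernel):
  [0] read 0x1F idx=4: raw=0x21007 flags P=1 W=1 U=1 S=0
  [1] read 0x21 idx=19: raw=0x23087 flags P=1 W=1 U=1 S=1
  ✓ 0x23655 (huge @L1)  — 2 lookups
#1 VA=0x8700800997 (r,kernel):
  [0] read 0x1F idx=1: raw=0x25007 flags P=1 W=1 U=1 S=0
  [1] read 0x25 idx=28: raw=0x29007 flags P=1 W=1 U=1 S=0
  [2] read 0x29 idx=4: raw=0x2B087 flags P=1 W=1 U=1 S=1
  ✓ 0x2B997 (huge @L2)  — 3 lookups

Access #0 fault: NONE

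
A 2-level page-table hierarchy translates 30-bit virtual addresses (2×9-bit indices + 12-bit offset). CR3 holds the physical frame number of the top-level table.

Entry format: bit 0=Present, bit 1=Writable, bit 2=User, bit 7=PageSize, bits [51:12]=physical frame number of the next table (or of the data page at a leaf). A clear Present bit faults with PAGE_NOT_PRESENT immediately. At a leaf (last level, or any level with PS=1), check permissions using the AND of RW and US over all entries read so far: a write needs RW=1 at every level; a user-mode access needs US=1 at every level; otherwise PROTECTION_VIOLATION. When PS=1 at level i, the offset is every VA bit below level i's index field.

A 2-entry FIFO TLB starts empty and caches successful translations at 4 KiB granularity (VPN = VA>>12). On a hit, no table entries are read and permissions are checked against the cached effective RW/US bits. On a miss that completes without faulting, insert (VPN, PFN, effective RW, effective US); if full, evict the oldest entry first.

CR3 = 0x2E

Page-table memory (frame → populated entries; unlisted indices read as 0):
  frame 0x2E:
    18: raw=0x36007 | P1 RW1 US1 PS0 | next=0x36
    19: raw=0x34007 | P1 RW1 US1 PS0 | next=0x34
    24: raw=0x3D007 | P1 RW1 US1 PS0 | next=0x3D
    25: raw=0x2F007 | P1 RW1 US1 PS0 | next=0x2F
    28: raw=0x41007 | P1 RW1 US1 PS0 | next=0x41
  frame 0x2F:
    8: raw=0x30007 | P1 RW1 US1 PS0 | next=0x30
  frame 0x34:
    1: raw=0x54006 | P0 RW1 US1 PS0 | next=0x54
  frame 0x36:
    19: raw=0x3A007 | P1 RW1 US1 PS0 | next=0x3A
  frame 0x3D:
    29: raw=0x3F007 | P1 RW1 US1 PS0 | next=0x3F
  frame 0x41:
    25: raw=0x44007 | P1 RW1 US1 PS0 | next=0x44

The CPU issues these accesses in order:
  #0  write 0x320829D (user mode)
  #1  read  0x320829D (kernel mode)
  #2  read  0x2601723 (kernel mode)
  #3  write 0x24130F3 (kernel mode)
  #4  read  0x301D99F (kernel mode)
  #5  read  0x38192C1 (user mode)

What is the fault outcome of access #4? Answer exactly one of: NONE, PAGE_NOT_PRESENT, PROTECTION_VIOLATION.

Per-access translation:
#0 VA=0x320829D (w,user):
  [0] read 0x2E idx=25: raw=0x2F007 flags P=1 W=1 U=1 S=0
  [1] read 0x2F idx=8: raw=0x30007 flags P=1 W=1 U=1 S=0
  ⇒ phys 0x3029D  [2 reads]
#1 VA=0x320829D (r,kernel):
  TLB hit vpn=0x3208 → PA=0x3029D
#2 VA=0x2601723 (r,kernel):
  [0] read 0x2E idx=19: raw=0x34007 flags P=1 W=1 U=1 S=0
  [1] read 0x34 idx=1: raw=0x54006 flags P=0 W=1 U=1 S=0
  → PAGE_NOT_PRESENT  (2 entries read)
#3 VA=0x24130F3 (w,kernel):
  [0] read 0x2E idx=18: raw=0x36007 flags P=1 W=1 U=1 S=0
  [1] read 0x36 idx=19: raw=0x3A007 flags P=1 W=1 U=1 S=0
  ⇒ phys 0x3A0F3  [2 reads]
#4 VA=0x301D99F (r,kernel):
  [0] read 0x2E idx=24: raw=0x3D007 flags P=1 W=1 U=1 S=0
  [1] read 0x3D idx=29: raw=0x3F007 flags P=1 W=1 U=1 S=0
  ⇒ phys 0x3F99F  [2 reads]
#5 VA=0x38192C1 (r,user):
  [0] read 0x2E idx=28: raw=0x41007 flags P=1 W=1 U=1 S=0
  [1] read 0x41 idx=25: raw=0x44007 flags P=1 W=1 U=1 S=0
  ⇒ phys 0x442C1  [2 reads]

Access #4 fault: NONE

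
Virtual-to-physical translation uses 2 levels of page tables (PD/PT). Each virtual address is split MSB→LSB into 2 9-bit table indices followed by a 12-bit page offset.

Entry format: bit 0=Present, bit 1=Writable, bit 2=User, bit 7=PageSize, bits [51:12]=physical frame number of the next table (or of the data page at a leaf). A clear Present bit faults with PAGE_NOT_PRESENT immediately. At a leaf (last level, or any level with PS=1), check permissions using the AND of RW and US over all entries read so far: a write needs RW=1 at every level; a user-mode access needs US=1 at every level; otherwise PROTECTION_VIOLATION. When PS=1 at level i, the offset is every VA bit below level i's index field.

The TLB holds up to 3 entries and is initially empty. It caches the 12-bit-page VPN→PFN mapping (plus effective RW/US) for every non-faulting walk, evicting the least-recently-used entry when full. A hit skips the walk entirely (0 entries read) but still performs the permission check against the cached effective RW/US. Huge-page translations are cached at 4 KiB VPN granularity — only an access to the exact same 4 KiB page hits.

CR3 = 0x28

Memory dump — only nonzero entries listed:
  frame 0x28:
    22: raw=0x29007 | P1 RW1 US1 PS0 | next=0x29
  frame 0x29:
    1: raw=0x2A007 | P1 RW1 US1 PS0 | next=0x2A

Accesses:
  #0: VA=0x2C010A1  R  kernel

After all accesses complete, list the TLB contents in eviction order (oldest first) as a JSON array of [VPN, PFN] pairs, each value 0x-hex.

Per-access translation:
#0 VA=0x2C010A1 (r,kernel):
  lvl0: tbl 0x28, slot 22 ⇒ 0x29007 (P1/RW1/US1/PS0)
  lvl1: tbl 0x29, slot 1 ⇒ 0x2A007 (P1/RW1/US1/PS0)
  ⇒ phys 0x2A0A1  [2 reads]

TLB: [["0x2C01", "0x2A"]]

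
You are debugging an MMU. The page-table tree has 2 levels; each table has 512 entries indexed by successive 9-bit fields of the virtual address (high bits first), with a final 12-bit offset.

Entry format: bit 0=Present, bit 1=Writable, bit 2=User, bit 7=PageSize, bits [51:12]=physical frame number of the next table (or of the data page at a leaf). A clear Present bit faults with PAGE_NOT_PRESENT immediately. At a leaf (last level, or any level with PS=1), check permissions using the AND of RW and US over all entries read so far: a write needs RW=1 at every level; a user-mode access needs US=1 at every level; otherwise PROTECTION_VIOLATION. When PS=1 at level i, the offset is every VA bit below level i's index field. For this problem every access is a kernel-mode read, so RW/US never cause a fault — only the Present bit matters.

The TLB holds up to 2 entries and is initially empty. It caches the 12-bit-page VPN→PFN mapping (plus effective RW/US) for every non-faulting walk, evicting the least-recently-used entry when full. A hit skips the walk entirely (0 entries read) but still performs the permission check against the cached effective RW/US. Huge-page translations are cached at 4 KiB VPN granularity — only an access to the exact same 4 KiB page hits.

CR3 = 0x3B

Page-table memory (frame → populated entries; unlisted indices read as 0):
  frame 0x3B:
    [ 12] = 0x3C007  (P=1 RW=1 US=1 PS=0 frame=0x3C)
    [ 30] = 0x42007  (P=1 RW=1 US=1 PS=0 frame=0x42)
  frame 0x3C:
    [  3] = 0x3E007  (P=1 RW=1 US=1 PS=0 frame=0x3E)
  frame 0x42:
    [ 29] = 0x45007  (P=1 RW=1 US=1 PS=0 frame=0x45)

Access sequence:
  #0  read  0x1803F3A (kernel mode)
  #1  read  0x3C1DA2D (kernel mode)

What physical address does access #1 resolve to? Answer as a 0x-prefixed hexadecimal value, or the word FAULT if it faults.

Trace:
#0 VA=0x1803F3A (r,kernel):
  L0: frame=0x3B idx=12 entry=0x3C007 [P=1 RW=1 US=1 PS=0]
  L1: frame=0x3C idx=3 entry=0x3E007 [P=1 RW=1 US=1 PS=0]
  ⇒ phys 0x3EF3A  [2 reads]
#1 VA=0x3C1DA2D (r,kernel):
  L0: frame=0x3B idx=30 entry=0x42007 [P=1 RW=1 US=1 PS=0]
  L1: frame=0x42 idx=29 entry=0x45007 [P=1 RW=1 US=1 PS=0]
  ⇒ phys 0x45A2D  [2 reads]

Access #1 PA: 0x45A2D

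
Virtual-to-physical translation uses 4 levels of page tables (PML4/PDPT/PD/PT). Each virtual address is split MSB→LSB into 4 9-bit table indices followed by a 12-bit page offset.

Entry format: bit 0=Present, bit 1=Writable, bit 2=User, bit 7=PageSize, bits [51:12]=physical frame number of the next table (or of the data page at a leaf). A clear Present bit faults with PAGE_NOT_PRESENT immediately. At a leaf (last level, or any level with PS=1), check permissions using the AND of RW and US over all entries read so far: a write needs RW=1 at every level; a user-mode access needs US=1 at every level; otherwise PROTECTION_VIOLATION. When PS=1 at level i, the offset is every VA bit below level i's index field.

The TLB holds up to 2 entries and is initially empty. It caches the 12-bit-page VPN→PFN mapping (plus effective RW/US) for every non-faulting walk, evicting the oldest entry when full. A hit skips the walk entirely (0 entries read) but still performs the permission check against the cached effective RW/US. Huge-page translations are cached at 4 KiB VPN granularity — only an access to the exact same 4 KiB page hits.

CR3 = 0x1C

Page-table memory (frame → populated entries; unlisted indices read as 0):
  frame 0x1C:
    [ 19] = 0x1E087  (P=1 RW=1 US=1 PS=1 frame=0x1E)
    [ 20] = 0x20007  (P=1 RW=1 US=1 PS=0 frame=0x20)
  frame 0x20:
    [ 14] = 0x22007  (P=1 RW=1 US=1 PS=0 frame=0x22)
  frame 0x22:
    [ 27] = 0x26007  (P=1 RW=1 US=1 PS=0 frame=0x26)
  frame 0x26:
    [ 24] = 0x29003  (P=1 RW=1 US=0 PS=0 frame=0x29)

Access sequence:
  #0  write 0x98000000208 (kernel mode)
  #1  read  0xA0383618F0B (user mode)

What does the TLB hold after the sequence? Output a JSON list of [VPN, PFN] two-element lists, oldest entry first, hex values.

Per-access translation:
#0 VA=0x98000000208 (w,kernel):
  L0 @0x1C[19] → 0x1E087  P=1,RW=1,US=1,PS=1
  ✓ 0x1E208 (huge @L0)  — 1 lookups
#1 VA=0xA0383618F0B (r,user):
  L0 @0x1C[20] → 0x20007  P=1,RW=1,US=1,PS=0
  L1 @0x20[14] → 0x22007  P=1,RW=1,US=1,PS=0
  L2 @0x22[27] → 0x26007  P=1,RW=1,US=1,PS=0
  L3 @0x26[24] → 0x29003  P=1,RW=1,US=0,PS=0
  ✗ PROTECTION_VIOLATION  [4 reads]

TLB: [["0x98000000", "0x1E"]]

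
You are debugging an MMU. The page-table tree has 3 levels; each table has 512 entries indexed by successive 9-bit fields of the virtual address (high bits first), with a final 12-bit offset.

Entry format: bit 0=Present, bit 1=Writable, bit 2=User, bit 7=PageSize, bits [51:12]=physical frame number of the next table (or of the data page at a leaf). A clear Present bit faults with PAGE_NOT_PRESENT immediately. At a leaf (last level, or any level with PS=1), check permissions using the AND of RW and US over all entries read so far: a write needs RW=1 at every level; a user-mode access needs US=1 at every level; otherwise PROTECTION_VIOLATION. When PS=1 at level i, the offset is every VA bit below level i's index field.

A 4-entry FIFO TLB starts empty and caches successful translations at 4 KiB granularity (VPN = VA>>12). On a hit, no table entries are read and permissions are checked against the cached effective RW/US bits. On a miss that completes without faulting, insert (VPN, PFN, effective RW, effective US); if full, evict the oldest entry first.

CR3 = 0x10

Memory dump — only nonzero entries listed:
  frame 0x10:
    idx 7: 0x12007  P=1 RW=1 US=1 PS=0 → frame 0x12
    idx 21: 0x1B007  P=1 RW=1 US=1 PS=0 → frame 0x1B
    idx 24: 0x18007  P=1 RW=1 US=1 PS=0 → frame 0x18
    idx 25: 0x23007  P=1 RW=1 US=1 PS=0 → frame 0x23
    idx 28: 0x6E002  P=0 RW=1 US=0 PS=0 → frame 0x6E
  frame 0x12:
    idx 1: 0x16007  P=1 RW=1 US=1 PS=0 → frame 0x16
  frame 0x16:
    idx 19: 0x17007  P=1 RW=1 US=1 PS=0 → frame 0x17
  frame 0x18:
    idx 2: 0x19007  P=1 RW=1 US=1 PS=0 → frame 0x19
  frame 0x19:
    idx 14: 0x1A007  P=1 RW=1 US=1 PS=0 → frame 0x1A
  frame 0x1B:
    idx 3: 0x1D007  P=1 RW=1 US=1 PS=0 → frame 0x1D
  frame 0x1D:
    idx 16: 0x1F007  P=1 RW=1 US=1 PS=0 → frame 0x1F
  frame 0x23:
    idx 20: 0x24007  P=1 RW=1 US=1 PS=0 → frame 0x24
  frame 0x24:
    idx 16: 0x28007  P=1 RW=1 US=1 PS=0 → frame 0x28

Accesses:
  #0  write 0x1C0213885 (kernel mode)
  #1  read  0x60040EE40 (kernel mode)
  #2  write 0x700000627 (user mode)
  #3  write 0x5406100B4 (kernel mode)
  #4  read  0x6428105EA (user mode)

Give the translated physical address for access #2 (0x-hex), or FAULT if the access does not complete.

Walk each access:
#0 VA=0x1C0213885 (w,kernel):
  lvl0: tbl 0x10, slot 7 ⇒ 0x12007 (P1/RW1/US1/PS0)
  lvl1: tbl 0x12, slot 1 ⇒ 0x16007 (P1/RW1/US1/PS0)
  lvl2: tbl 0x16, slot 19 ⇒ 0x17007 (P1/RW1/US1/PS0)
  → PA=0x17885  (3 entries read)
#1 VA=0x60040EE40 (r,kernel):
  lvl0: tbl 0x10, slot 24 ⇒ 0x18007 (P1/RW1/US1/PS0)
  lvl1: tbl 0x18, slot 2 ⇒ 0x19007 (P1/RW1/US1/PS0)
  lvl2: tbl 0x19, slot 14 ⇒ 0x1A007 (P1/RW1/US1/PS0)
  → PA=0x1AE40  (3 entries read)
#2 VA=0x700000627 (w,user):
  lvl0: tbl 0x10, slot 28 ⇒ 0x6E002 (P0/RW1/US0/PS0)
  ✗ PAGE_NOT_PRESENT  [1 reads]
#3 VA=0x5406100B4 (w,kernel):
  lvl0: tbl 0x10, slot 21 ⇒ 0x1B007 (P1/RW1/US1/PS0)
  lvl1: tbl 0x1B, slot 3 ⇒ 0x1D007 (P1/RW1/US1/PS0)
  lvl2: tbl 0x1D, slot 16 ⇒ 0x1F007 (P1/RW1/US1/PS0)
  → PA=0x1F0B4  (3 entries read)
#4 VA=0x6428105EA (r,user):
  lvl0: tbl 0x10, slot 25 ⇒ 0x23007 (P1/RW1/US1/PS0)
  lvl1: tbl 0x23, slot 20 ⇒ 0x24007 (P1/RW1/US1/PS0)
  lvl2: tbl 0x24, slot 16 ⇒ 0x28007 (P1/RW1/US1/PS0)
  → PA=0x285EA  (3 entries read)

Access #2 PA: FAULT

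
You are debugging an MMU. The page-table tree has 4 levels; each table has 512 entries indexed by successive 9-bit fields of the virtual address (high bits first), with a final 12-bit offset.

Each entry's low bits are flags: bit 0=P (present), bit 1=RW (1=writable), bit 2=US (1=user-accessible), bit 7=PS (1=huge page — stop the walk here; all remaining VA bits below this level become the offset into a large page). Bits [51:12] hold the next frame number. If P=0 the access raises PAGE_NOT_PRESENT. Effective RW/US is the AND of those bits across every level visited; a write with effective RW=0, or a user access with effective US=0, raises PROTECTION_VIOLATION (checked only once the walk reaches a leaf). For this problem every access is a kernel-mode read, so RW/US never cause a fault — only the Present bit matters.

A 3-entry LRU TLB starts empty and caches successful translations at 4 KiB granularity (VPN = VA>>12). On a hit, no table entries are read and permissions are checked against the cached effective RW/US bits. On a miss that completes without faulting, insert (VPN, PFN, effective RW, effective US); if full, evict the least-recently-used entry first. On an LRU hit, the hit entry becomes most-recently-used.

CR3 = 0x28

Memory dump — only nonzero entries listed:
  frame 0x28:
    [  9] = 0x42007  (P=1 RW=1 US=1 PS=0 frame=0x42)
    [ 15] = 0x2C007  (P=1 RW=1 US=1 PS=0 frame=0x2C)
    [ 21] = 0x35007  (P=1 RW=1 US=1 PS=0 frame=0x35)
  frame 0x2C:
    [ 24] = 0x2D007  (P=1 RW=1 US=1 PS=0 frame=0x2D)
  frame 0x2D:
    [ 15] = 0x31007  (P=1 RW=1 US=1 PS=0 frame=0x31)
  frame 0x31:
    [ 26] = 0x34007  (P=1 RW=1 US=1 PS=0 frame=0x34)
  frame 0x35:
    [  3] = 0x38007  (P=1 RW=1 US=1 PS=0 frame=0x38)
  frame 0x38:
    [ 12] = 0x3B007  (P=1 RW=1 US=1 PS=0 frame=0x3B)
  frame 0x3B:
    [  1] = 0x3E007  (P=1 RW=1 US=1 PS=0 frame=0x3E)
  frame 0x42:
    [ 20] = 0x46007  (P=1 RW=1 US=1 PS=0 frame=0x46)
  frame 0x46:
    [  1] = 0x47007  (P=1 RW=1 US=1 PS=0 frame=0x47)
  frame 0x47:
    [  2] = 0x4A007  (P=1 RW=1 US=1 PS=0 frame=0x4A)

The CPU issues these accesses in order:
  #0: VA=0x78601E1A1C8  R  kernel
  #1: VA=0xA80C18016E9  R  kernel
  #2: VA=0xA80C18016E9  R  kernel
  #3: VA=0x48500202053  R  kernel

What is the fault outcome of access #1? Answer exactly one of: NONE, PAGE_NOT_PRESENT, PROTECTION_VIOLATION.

Trace:
#0 VA=0x78601E1A1C8 (r,kernel):
  [0] read 0x28 idx=15: raw=0x2C007 flags P=1 W=1 U=1 S=0
  [1] read 0x2C idx=24: raw=0x2D007 flags P=1 W=1 U=1 S=0
  [2] read 0x2D idx=15: raw=0x31007 flags P=1 W=1 U=1 S=0
  [3] read 0x31 idx=26: raw=0x34007 flags P=1 W=1 U=1 S=0
  ⇒ phys 0x341C8  [4 reads]
#1 VA=0xA80C18016E9 (r,kernel):
  [0] read 0x28 idx=21: raw=0x35007 flags P=1 W=1 U=1 S=0
  [1] read 0x35 idx=3: raw=0x38007 flags P=1 W=1 U=1 S=0
  [2] read 0x38 idx=12: raw=0x3B007 flags P=1 W=1 U=1 S=0
  [3] read 0x3B idx=1: raw=0x3E007 flags P=1 W=1 U=1 S=0
  ⇒ phys 0x3E6E9  [4 reads]
#2 VA=0xA80C18016E9 (r,kernel):
  TLB hit vpn=0xA80C1801 → PA=0x3E6E9
#3 VA=0x48500202053 (r,kernel):
  [0] read 0x28 idx=9: raw=0x42007 flags P=1 W=1 U=1 S=0
  [1] read 0x42 idx=20: raw=0x46007 flags P=1 W=1 U=1 S=0
  [2] read 0x46 idx=1: raw=0x47007 flags P=1 W=1 U=1 S=0
  [3] read 0x47 idx=2: raw=0x4A007 flags P=1 W=1 U=1 S=0
  ⇒ phys 0x4A053  [4 reads]

Access #1 fault: NONE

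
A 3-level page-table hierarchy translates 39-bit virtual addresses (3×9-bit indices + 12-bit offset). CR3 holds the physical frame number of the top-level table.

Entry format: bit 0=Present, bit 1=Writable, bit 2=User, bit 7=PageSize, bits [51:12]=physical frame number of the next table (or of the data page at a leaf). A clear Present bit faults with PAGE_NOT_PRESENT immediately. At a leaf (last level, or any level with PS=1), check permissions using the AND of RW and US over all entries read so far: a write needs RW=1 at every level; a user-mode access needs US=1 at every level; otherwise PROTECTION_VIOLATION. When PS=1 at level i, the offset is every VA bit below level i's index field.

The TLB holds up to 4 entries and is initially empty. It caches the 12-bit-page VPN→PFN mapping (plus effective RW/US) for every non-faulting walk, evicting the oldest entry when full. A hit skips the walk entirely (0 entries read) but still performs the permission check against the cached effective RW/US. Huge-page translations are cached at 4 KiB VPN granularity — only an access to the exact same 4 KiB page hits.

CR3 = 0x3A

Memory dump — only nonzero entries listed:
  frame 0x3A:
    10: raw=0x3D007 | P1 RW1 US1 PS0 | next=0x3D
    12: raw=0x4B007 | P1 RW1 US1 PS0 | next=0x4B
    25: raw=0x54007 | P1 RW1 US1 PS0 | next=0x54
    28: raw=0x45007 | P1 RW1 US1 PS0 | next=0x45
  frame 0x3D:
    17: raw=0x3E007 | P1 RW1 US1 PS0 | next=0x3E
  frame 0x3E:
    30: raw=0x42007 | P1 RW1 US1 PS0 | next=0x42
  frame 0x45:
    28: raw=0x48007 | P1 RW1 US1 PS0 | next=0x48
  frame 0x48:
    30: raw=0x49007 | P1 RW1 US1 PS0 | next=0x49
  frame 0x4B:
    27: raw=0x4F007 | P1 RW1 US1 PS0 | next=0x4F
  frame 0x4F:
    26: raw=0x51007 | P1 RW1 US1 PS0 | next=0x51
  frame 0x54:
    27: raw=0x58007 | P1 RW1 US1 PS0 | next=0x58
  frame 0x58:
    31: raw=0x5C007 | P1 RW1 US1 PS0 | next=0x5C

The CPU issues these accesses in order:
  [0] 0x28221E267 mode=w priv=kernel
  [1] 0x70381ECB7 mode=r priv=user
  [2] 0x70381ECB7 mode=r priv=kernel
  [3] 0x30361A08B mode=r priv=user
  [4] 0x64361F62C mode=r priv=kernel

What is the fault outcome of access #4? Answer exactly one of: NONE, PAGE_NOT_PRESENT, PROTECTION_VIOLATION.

Walk each access:
#0 VA=0x28221E267 (w,kernel):
  L0 @0x3A[10] → 0x3D007  P=1,RW=1,US=1,PS=0
  L1 @0x3D[17] → 0x3E007  P=1,RW=1,US=1,PS=0
  L2 @0x3E[30] → 0x42007  P=1,RW=1,US=1,PS=0
  ⇒ phys 0x42267  [3 reads]
#1 VA=0x70381ECB7 (r,user):
  L0 @0x3A[28] → 0x45007  P=1,RW=1,US=1,PS=0
  L1 @0x45[28] → 0x48007  P=1,RW=1,US=1,PS=0
  L2 @0x48[30] → 0x49007  P=1,RW=1,US=1,PS=0
  ⇒ phys 0x49CB7  [3 reads]
#2 VA=0x70381ECB7 (r,kernel):
  TLB hit vpn=0x70381E → PA=0x49CB7
#3 VA=0x30361A08B (r,user):
  L0 @0x3A[12] → 0x4B007  P=1,RW=1,US=1,PS=0
  L1 @0x4B[27] → 0x4F007  P=1,RW=1,US=1,PS=0
  L2 @0x4F[26] → 0x51007  P=1,RW=1,US=1,PS=0
  ⇒ phys 0x5108B  [3 reads]
#4 VA=0x64361F62C (r,kernel):
  L0 @0x3A[25] → 0x54007  P=1,RW=1,US=1,PS=0
  L1 @0x54[27] → 0x58007  P=1,RW=1,US=1,PS=0
  L2 @0x58[31] → 0x5C007  P=1,RW=1,US=1,PS=0
  ⇒ phys 0x5C62C  [3 reads]

Access #4 fault: NONE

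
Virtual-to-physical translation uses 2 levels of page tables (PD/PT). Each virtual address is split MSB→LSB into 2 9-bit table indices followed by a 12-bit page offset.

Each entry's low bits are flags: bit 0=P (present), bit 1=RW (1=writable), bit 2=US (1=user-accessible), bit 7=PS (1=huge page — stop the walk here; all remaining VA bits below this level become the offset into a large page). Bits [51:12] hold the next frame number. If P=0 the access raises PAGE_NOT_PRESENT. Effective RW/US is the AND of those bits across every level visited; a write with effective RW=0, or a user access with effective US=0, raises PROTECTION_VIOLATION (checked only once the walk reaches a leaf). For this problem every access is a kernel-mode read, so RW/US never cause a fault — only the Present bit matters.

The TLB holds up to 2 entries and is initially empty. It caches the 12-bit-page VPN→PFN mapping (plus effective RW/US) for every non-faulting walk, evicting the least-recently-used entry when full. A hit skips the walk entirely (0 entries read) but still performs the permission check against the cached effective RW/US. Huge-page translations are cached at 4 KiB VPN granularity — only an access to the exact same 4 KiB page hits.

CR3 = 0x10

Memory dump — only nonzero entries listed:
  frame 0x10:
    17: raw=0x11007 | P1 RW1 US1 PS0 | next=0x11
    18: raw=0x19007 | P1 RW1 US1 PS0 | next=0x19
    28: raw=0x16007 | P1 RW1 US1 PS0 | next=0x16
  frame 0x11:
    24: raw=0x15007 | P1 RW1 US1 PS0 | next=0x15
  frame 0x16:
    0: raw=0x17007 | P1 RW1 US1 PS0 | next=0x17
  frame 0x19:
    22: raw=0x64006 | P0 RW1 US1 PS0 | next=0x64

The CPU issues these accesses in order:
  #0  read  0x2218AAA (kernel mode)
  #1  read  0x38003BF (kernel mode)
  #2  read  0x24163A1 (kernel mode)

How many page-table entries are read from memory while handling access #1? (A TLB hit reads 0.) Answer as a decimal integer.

Walk each access:
#0 VA=0x2218AAA (r,kernel):
  [0] read 0x10 idx=17: raw=0x11007 flags P=1 W=1 U=1 S=0
  [1] read 0x11 idx=24: raw=0x15007 flags P=1 W=1 U=1 S=0
  → PA=0x15AAA  (2 entries read)
#1 VA=0x38003BF (r,kernel):
  [0] read 0x10 idx=28: raw=0x16007 flags P=1 W=1 U=1 S=0
  [1] read 0x16 idx=0: raw=0x17007 flags P=1 W=1 U=1 S=0
  → PA=0x173BF  (2 entries read)
#2 VA=0x24163A1 (r,kernel):
  [0] read 0x10 idx=18: raw=0x19007 flags P=1 W=1 U=1 S=0
  [1] read 0x19 idx=22: raw=0x64006 flags P=0 W=1 U=1 S=0
  ✗ PAGE_NOT_PRESENT  [2 reads]

Entries read for #1: 2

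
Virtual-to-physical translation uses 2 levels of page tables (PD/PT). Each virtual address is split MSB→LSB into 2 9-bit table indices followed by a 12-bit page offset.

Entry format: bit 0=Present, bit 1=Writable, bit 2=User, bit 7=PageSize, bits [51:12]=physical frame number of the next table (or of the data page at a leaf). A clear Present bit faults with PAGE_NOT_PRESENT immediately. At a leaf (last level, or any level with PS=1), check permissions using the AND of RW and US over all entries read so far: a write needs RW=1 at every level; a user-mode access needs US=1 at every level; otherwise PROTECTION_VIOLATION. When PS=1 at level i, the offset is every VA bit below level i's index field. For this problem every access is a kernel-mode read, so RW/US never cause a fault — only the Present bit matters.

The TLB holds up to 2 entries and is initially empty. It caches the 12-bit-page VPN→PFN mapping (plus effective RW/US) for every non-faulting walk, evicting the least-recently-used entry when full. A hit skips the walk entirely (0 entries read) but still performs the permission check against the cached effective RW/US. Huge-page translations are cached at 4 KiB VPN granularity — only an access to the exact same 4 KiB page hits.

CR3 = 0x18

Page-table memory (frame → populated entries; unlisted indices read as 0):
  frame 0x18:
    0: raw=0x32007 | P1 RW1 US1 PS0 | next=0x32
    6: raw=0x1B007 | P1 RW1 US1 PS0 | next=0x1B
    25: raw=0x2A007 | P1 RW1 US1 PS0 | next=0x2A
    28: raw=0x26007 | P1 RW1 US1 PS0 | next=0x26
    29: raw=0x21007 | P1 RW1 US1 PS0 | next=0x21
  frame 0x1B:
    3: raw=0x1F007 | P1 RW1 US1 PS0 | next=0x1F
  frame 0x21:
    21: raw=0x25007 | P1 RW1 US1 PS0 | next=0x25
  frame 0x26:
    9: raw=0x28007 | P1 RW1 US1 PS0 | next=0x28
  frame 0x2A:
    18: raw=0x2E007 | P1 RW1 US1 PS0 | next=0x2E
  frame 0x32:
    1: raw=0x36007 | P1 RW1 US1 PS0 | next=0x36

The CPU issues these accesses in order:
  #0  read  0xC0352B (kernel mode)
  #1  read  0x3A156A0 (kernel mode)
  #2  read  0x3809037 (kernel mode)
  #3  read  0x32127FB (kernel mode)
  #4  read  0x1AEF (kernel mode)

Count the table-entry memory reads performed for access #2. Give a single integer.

Trace:
#0 VA=0xC0352B (r,kernel):
  L0 @0x18[6] → 0x1B007  P=1,RW=1,US=1,PS=0
  L1 @0x1B[3] → 0x1F007  P=1,RW=1,US=1,PS=0
  → PA=0x1F52B  (2 entries read)
#1 VA=0x3A156A0 (r,kernel):
  L0 @0x18[29] → 0x21007  P=1,RW=1,US=1,PS=0
  L1 @0x21[21] → 0x25007  P=1,RW=1,US=1,PS=0
  → PA=0x256A0  (2 entries read)
#2 VA=0x3809037 (r,kernel):
  L0 @0x18[28] → 0x26007  P=1,RW=1,US=1,PS=0
  L1 @0x26[9] → 0x28007  P=1,RW=1,US=1,PS=0
  → PA=0x28037  (2 entries read)
#3 VA=0x32127FB (r,kernel):
  L0 @0x18[25] → 0x2A007  P=1,RW=1,US=1,PS=0
  L1 @0x2A[18] → 0x2E007  P=1,RW=1,US=1,PS=0
  → PA=0x2E7FB  (2 entries read)
#4 VA=0x1AEF (r,kernel):
  L0 @0x18[0] → 0x32007  P=1,RW=1,US=1,PS=0
  L1 @0x32[1] → 0x36007  P=1,RW=1,US=1,PS=0
  → PA=0x36AEF  (2 entries read)

Entries read for #2: 2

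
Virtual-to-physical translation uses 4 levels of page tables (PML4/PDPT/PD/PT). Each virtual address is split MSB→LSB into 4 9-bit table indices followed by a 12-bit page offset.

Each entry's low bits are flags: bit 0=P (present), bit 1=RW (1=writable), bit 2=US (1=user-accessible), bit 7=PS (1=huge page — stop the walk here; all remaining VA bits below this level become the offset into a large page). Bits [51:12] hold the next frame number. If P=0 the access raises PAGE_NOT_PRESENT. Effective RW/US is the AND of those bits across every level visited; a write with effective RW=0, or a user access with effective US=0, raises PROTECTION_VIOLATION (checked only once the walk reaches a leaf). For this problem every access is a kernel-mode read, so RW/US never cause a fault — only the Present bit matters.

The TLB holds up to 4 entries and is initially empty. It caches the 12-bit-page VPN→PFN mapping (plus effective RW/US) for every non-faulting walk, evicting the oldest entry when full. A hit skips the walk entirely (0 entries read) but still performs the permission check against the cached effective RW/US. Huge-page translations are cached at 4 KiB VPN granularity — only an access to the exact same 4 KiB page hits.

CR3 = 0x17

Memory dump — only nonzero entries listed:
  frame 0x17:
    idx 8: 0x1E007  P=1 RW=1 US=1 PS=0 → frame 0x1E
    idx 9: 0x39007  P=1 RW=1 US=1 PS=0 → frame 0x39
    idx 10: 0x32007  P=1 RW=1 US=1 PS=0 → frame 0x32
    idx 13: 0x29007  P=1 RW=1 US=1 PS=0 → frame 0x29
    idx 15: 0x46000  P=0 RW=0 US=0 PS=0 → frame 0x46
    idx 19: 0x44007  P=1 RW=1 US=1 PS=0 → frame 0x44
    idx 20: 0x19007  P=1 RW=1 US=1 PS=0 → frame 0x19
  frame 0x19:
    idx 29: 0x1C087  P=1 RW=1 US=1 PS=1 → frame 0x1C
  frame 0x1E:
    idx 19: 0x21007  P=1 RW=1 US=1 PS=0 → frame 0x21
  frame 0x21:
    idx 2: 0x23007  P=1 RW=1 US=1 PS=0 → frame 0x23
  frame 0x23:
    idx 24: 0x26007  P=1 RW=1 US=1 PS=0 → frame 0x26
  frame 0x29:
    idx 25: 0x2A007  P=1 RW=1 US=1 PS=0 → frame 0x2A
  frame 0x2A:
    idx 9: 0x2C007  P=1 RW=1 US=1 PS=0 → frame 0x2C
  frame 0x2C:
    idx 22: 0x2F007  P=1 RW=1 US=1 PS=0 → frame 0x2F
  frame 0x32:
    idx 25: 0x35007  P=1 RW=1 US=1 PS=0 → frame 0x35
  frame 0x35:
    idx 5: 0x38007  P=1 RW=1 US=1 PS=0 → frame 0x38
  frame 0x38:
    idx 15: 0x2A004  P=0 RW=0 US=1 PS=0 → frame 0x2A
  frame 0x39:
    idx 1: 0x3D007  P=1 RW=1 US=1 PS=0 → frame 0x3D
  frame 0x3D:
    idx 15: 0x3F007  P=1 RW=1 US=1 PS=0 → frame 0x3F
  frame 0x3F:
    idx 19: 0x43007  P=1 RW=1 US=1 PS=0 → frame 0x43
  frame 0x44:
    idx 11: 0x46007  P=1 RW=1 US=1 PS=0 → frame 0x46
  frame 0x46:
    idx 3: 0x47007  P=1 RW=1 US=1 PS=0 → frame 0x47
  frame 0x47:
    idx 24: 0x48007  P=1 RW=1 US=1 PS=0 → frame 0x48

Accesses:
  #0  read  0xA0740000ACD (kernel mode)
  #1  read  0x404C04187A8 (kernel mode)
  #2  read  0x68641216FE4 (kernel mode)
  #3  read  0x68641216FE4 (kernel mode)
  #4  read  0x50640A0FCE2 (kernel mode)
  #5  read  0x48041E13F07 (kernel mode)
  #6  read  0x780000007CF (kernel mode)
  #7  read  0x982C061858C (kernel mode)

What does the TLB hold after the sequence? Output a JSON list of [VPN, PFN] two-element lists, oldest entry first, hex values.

Per-access translation:
#0 VA=0xA0740000ACD (r,kernel):
  L0 @0x17[20] → 0x19007  P=1,RW=1,US=1,PS=0
  L1 @0x19[29] → 0x1C087  P=1,RW=1,US=1,PS=1
  → PA=0x1CACD (huge @L1)  (2 entries read)
#1 VA=0x404C04187A8 (r,kernel):
  L0 @0x17[8] → 0x1E007  P=1,RW=1,US=1,PS=0
  L1 @0x1E[19] → 0x21007  P=1,RW=1,US=1,PS=0
  L2 @0x21[2] → 0x23007  P=1,RW=1,US=1,PS=0
  L3 @0x23[24] → 0x26007  P=1,RW=1,US=1,PS=0
  → PA=0x267A8  (4 entries read)
#2 VA=0x68641216FE4 (r,kernel):
  L0 @0x17[13] → 0x29007  P=1,RW=1,US=1,PS=0
  L1 @0x29[25] → 0x2A007  P=1,RW=1,US=1,PS=0
  L2 @0x2A[9] → 0x2C007  P=1,RW=1,US=1,PS=0
  L3 @0x2C[22] → 0x2F007  P=1,RW=1,US=1,PS=0
  → PA=0x2FFE4  (4 entries read)
#3 VA=0x68641216FE4 (r,kernel):
  TLB hit vpn=0x68641216 → PA=0x2FFE4
#4 VA=0x50640A0FCE2 (r,kernel):
  L0 @0x17[10] → 0x32007  P=1,RW=1,US=1,PS=0
  L1 @0x32[25] → 0x35007  P=1,RW=1,US=1,PS=0
  L2 @0x35[5] → 0x38007  P=1,RW=1,US=1,PS=0
  L3 @0x38[15] → 0x2A004  P=0,RW=0,US=1,PS=0
  → PAGE_NOT_PRESENT  (4 entries read)
#5 VA=0x48041E13F07 (r,kernel):
  L0 @0x17[9] → 0x39007  P=1,RW=1,US=1,PS=0
  L1 @0x39[1] → 0x3D007  P=1,RW=1,US=1,PS=0
  L2 @0x3D[15] → 0x3F007  P=1,RW=1,US=1,PS=0
  L3 @0x3F[19] → 0x43007  P=1,RW=1,US=1,PS=0
  → PA=0x43F07  (4 entries read)
#6 VA=0x780000007CF (r,kernel):
  L0 @0x17[15] → 0x46000  P=0,RW=0,US=0,PS=0
  → PAGE_NOT_PRESENT  (1 entries read)
#7 VA=0x982C061858C (r,kernel):
  L0 @0x17[19] → 0x44007  P=1,RW=1,US=1,PS=0
  L1 @0x44[11] → 0x46007  P=1,RW=1,US=1,PS=0
  L2 @0x46[3] → 0x47007  P=1,RW=1,US=1,PS=0
  L3 @0x47[24] → 0x48007  P=1,RW=1,US=1,PS=0
  → PA=0x4858C  (4 entries read)

TLB: [["0x404C0418", "0x26"], ["0x68641216", "0x2F"], ["0x48041E13", "0x43"], ["0x982C0618", "0x48"]]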